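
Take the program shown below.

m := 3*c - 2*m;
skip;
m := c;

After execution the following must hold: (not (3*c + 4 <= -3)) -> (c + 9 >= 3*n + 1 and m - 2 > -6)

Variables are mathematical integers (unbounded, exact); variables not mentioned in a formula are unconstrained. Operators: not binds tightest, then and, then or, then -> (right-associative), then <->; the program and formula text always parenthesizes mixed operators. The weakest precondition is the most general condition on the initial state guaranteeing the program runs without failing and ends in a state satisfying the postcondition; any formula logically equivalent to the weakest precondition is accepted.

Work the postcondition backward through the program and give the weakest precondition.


Working backward. After the program, the postcondition (not (3*c + 4 <= -3)) -> (c + 9 >= 3*n + 1 and m - 2 > -6) must hold; in canonical form it is (not (3*c <= -7)) -> (c >= 3*n - 8 and m > -4).
Before m := c: (not (3*c <= -7)) -> (c >= 3*n - 8 and c > -4)
Before skip: (not (3*c <= -7)) -> (c >= 3*n - 8 and c > -4)
Before m := 3*c - 2*m: (not (3*c <= -7)) -> (c >= 3*n - 8 and c > -4)
Answer: WP = (not (3*c <= -7)) -> (c >= 3*n - 8 and c > -4)


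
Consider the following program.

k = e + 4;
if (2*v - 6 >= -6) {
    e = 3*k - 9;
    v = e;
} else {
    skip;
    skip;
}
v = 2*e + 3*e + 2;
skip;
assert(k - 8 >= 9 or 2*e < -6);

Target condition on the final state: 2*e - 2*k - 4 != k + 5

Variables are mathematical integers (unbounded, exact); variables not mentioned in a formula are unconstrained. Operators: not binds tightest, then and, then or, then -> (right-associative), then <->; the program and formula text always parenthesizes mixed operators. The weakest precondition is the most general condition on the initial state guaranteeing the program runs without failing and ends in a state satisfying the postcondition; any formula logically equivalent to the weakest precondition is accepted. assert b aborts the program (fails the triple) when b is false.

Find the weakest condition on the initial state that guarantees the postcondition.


Working backward. After the program, the postcondition 2*e - 2*k - 4 != k + 5 must hold; in canonical form it is 2*e != 3*k + 9.
Before assert k - 8 >= 9 or 2*e < -6: (k >= 17 or 2*e < -6) and 2*e != 3*k + 9
Before skip: (k >= 17 or 2*e < -6) and 2*e != 3*k + 9
Before v := 2*e + 3*e + 2: (k >= 17 or 2*e < -6) and 2*e != 3*k + 9
Then branch requires (k >= 17 or 6*k < 12) and 3*k != 27; else branch requires (k >= 17 or 2*e < -6) and 2*e != 3*k + 9.
Before the if: (2*v >= 0 -> ((k >= 17 or 6*k < 12) and 3*k != 27)) and ((not (2*v >= 0)) -> ((k >= 17 or 2*e < -6) and 2*e != 3*k + 9))
Before k := e + 4: (2*v >= 0 -> ((e >= 13 or 6*e < -12) and 3*e != 15)) and ((not (2*v >= 0)) -> ((e >= 13 or 2*e < -6) and e != -21))
Answer: WP = (2*v >= 0 -> ((e >= 13 or 6*e < -12) and 3*e != 15)) and ((not (2*v >= 0)) -> ((e >= 13 or 2*e < -6) and e != -21))


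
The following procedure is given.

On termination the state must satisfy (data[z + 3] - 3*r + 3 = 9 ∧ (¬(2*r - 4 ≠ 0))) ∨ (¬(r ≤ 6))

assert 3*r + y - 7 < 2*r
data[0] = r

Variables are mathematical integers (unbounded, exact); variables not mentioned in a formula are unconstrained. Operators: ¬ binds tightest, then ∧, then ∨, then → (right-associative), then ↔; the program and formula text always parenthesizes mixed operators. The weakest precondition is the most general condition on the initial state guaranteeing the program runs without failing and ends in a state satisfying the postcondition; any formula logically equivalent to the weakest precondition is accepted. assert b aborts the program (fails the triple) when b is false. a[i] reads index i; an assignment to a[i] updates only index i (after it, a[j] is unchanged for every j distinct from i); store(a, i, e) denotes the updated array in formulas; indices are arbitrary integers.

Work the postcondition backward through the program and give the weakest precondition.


Working backward. After the program, the postcondition (data[z + 3] - 3*r + 3 = 9 ∧ (¬(2*r - 4 ≠ 0))) ∨ (¬(r ≤ 6)) must hold; in canonical form it is (data[z + 3] = 3*r + 6 ∧ (¬(2*r ≠ 4))) ∨ (¬(r ≤ 6)).
Before data[0] := r: (store(data, 0, r)[z + 3] = 3*r + 6 ∧ (¬(2*r ≠ 4))) ∨ (¬(r ≤ 6))
Before assert 3*r + y - 7 < 2*r: r + y < 7 ∧ ((store(data, 0, r)[z + 3] = 3*r + 6 ∧ (¬(2*r ≠ 4))) ∨ (¬(r ≤ 6)))
Answer: WP = r + y < 7 ∧ ((store(data, 0, r)[z + 3] = 3*r + 6 ∧ (¬(2*r ≠ 4))) ∨ (¬(r ≤ 6)))


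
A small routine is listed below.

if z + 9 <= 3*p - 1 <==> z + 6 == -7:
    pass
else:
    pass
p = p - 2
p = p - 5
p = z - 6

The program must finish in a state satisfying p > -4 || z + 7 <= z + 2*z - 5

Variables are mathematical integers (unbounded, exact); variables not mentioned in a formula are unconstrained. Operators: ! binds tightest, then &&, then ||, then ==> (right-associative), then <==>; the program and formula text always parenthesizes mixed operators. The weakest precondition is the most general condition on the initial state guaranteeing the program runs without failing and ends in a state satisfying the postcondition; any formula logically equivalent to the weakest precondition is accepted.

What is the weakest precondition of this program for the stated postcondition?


Working backward. After the program, the postcondition p > -4 || z + 7 <= z + 2*z - 5 must hold; in canonical form it is p > -4 || 2*z >= 12.
Before p := z - 6: z > 2 || 2*z >= 12
Before p := p - 5: z > 2 || 2*z >= 12
Before p := p - 2: z > 2 || 2*z >= 12
Then branch requires z > 2 || 2*z >= 12; else branch requires z > 2 || 2*z >= 12.
Before the if: ((z <= 3*p - 10 <==> z == -13) ==> (z > 2 || 2*z >= 12)) && ((!(z <= 3*p - 10 <==> z == -13)) ==> (z > 2 || 2*z >= 12))
Answer: WP = ((z <= 3*p - 10 <==> z == -13) ==> (z > 2 || 2*z >= 12)) && ((!(z <= 3*p - 10 <==> z == -13)) ==> (z > 2 || 2*z >= 12))


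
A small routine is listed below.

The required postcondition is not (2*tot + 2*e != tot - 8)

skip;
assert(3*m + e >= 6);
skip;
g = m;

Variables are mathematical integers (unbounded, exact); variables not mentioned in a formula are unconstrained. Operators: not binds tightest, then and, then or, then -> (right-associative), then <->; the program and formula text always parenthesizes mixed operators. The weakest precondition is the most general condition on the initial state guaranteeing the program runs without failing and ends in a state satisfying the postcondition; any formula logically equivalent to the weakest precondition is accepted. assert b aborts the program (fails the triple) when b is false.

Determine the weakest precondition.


Working backward. After the program, the postcondition not (2*tot + 2*e != tot - 8) must hold; in canonical form it is not (2*e + tot != -8).
Before g := m: not (2*e + tot != -8)
Before skip: not (2*e + tot != -8)
Before assert 3*m + e >= 6: e + 3*m >= 6 and (not (2*e + tot != -8))
Before skip: e + 3*m >= 6 and (not (2*e + tot != -8))
Answer: WP = e + 3*m >= 6 and (not (2*e + tot != -8))


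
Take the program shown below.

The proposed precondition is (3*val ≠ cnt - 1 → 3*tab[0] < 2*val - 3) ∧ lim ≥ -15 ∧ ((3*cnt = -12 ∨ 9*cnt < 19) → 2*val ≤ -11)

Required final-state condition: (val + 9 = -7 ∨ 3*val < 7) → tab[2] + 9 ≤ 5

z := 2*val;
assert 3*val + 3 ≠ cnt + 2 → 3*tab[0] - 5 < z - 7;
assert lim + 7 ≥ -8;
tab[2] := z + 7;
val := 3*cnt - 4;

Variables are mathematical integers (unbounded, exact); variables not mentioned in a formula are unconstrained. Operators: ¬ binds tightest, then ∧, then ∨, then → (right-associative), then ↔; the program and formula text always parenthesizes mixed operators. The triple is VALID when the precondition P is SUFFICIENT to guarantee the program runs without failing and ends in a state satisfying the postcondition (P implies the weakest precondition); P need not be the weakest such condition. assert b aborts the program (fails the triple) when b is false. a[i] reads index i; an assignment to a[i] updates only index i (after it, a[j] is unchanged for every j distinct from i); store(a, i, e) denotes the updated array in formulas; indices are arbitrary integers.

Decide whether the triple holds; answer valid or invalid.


Working backward. After the program, the postcondition (val + 9 = -7 ∨ 3*val < 7) → tab[2] + 9 ≤ 5 must hold; in canonical form it is (val = -16 ∨ 3*val < 7) → tab[2] ≤ -4.
Before val := 3*cnt - 4: (3*cnt = -12 ∨ 9*cnt < 19) → tab[2] ≤ -4
Before tab[2] := z + 7: (3*cnt = -12 ∨ 9*cnt < 19) → z ≤ -11
Before assert lim + 7 ≥ -8: lim ≥ -15 ∧ ((3*cnt = -12 ∨ 9*cnt < 19) → z ≤ -11)
Before assert 3*val + 3 ≠ cnt + 2 → 3*tab[0] - 5 < z - 7: (3*val ≠ cnt - 1 → 3*tab[0] < z - 2) ∧ lim ≥ -15 ∧ ((3*cnt = -12 ∨ 9*cnt < 19) → z ≤ -11)
Before z := 2*val: (3*val ≠ cnt - 1 → 3*tab[0] < 2*val - 2) ∧ lim ≥ -15 ∧ ((3*cnt = -12 ∨ 9*cnt < 19) → 2*val ≤ -11)
The weakest precondition is (3*val ≠ cnt - 1 → 3*tab[0] < 2*val - 2) ∧ lim ≥ -15 ∧ ((3*cnt = -12 ∨ 9*cnt < 19) → 2*val ≤ -11).
Check whether (3*val ≠ cnt - 1 → 3*tab[0] < 2*val - 3) ∧ lim ≥ -15 ∧ ((3*cnt = -12 ∨ 9*cnt < 19) → 2*val ≤ -11) implies it.
Every state satisfying the precondition satisfies the weakest precondition: the implication holds.
Answer: valid


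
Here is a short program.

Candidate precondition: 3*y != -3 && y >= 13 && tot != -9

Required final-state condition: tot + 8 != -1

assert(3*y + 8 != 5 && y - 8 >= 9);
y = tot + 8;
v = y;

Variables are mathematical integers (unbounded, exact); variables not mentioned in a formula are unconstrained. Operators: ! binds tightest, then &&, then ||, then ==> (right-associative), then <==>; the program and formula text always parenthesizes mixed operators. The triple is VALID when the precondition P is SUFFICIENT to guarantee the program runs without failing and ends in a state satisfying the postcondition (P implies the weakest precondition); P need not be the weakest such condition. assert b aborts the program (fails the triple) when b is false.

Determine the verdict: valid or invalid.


Working backward. After the program, the postcondition tot + 8 != -1 must hold; in canonical form it is tot != -9.
Before v := y: tot != -9
Before y := tot + 8: tot != -9
Before assert 3*y + 8 != 5 && y - 8 >= 9: 3*y != -3 && y >= 17 && tot != -9
The weakest precondition is 3*y != -3 && y >= 17 && tot != -9.
Check whether 3*y != -3 && y >= 13 && tot != -9 implies it.
Countermodel: at the initial state tot = -8, y = 13, the precondition holds but the weakest precondition fails.
Answer: invalid


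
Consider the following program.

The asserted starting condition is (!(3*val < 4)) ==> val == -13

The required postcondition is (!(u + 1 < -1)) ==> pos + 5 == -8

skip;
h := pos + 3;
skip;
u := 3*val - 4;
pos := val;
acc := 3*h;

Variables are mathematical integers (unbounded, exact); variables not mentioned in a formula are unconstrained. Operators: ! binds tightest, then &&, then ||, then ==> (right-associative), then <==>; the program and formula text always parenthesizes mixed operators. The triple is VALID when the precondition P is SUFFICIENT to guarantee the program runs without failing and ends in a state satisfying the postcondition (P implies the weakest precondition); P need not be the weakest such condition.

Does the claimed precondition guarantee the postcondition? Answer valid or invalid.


Working backward. After the program, the postcondition (!(u + 1 < -1)) ==> pos + 5 == -8 must hold; in canonical form it is (!(u < -2)) ==> pos == -13.
Before acc := 3*h: (!(u < -2)) ==> pos == -13
Before pos := val: (!(u < -2)) ==> val == -13
Before u := 3*val - 4: (!(3*val < 2)) ==> val == -13
Before skip: (!(3*val < 2)) ==> val == -13
Before h := pos + 3: (!(3*val < 2)) ==> val == -13
Before skip: (!(3*val < 2)) ==> val == -13
The weakest precondition is (!(3*val < 2)) ==> val == -13.
Check whether (!(3*val < 4)) ==> val == -13 implies it.
Countermodel: at the initial state val = 1, the precondition holds but the weakest precondition fails.
Answer: invalid


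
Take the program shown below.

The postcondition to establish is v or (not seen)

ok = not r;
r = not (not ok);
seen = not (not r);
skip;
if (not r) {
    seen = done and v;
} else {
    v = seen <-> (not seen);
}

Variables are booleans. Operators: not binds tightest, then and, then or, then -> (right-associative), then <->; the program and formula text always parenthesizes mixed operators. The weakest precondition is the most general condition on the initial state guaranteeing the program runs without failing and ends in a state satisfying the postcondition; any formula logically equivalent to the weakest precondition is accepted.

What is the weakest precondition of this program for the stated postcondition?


Working backward. After the program, v or (not seen) must hold.
Then branch requires v or (not (done and v)); else branch requires (seen <-> (not seen)) or (not seen).
Before the if: ((not r) -> (v or (not (done and v)))) and (r -> ((seen <-> (not seen)) or (not seen)))
Before skip: ((not r) -> (v or (not (done and v)))) and (r -> ((seen <-> (not seen)) or (not seen)))
Before seen := not (not r): ((not r) -> (v or (not (done and v)))) and (r -> ((r <-> (not r)) or (not r)))
Before r := not (not ok): ((not ok) -> (v or (not (done and v)))) and (ok -> ((ok <-> (not ok)) or (not ok)))
Before ok := not r: (r -> (v or (not (done and v)))) and ((not r) -> (((not r) <-> r) or r))
Answer: WP = (r -> (v or (not (done and v)))) and ((not r) -> (((not r) <-> r) or r))


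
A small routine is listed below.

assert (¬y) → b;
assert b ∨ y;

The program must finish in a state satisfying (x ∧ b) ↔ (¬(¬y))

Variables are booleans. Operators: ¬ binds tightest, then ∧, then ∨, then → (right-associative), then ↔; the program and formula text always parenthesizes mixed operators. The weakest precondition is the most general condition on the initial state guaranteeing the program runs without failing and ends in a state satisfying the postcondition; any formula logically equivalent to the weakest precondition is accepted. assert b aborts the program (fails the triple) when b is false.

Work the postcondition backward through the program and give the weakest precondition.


Working backward. After the program, the postcondition (x ∧ b) ↔ (¬(¬y)) must hold; in canonical form it is (x ∧ b) ↔ y.
Before assert b ∨ y: (b ∨ y) ∧ ((x ∧ b) ↔ y)
Before assert (¬y) → b: ((¬y) → b) ∧ (b ∨ y) ∧ ((x ∧ b) ↔ y)
Answer: WP = ((¬y) → b) ∧ (b ∨ y) ∧ ((x ∧ b) ↔ y)


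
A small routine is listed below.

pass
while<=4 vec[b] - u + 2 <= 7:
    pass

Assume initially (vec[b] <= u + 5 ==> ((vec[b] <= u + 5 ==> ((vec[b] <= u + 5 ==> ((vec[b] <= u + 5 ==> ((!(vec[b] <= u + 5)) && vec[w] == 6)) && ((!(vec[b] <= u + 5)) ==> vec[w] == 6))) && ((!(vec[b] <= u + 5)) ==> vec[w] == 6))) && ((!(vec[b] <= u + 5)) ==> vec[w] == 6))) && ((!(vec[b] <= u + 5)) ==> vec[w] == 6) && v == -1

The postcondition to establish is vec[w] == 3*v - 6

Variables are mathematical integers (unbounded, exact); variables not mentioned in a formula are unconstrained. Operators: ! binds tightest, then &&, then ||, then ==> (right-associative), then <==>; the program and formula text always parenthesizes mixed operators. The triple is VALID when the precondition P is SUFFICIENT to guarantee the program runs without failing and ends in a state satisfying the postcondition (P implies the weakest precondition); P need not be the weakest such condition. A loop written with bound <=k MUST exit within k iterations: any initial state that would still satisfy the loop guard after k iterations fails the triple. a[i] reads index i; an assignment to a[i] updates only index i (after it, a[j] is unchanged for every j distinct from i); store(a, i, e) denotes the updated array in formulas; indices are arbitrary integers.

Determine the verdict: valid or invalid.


Working backward. After the program, vec[w] == 3*v - 6 must hold.
Before the loop (bound <=4), unroll the exhaustion recursion (WP_0 = exit-now case; WP_j = one more guarded iteration, up to j = 4):
  WP_0: (!(vec[b] <= u + 5)) && vec[w] == 3*v - 6
  WP_1: (vec[b] <= u + 5 ==> ((!(vec[b] <= u + 5)) && vec[w] == 3*v - 6)) && ((!(vec[b] <= u + 5)) ==> vec[w] == 3*v - 6)
  WP_2: (vec[b] <= u + 5 ==> ((vec[b] <= u + 5 ==> ((!(vec[b] <= u + 5)) && vec[w] == 3*v - 6)) && ((!(vec[b] <= u + 5)) ==> vec[w] == 3*v - 6))) && ((!(vec[b] <= u + 5)) ==> vec[w] == 3*v - 6)
  WP_3: (vec[b] <= u + 5 ==> ((vec[b] <= u + 5 ==> ((vec[b] <= u + 5 ==> ((!(vec[b] <= u + 5)) && vec[w] == 3*v - 6)) && ((!(vec[b] <= u + 5)) ==> vec[w] == 3*v - 6))) && ((!(vec[b] <= u + 5)) ==> vec[w] == 3*v - 6))) && ((!(vec[b] <= u + 5)) ==> vec[w] == 3*v - 6)
  WP_4: (vec[b] <= u + 5 ==> ((vec[b] <= u + 5 ==> ((vec[b] <= u + 5 ==> ((vec[b] <= u + 5 ==> ((!(vec[b] <= u + 5)) && vec[w] == 3*v - 6)) && ((!(vec[b] <= u + 5)) ==> vec[w] == 3*v - 6))) && ((!(vec[b] <= u + 5)) ==> vec[w] == 3*v - 6))) && ((!(vec[b] <= u + 5)) ==> vec[w] == 3*v - 6))) && ((!(vec[b] <= u + 5)) ==> vec[w] == 3*v - 6)
So before the loop: (vec[b] <= u + 5 ==> ((vec[b] <= u + 5 ==> ((vec[b] <= u + 5 ==> ((vec[b] <= u + 5 ==> ((!(vec[b] <= u + 5)) && vec[w] == 3*v - 6)) && ((!(vec[b] <= u + 5)) ==> vec[w] == 3*v - 6))) && ((!(vec[b] <= u + 5)) ==> vec[w] == 3*v - 6))) && ((!(vec[b] <= u + 5)) ==> vec[w] == 3*v - 6))) && ((!(vec[b] <= u + 5)) ==> vec[w] == 3*v - 6)
Before skip: (vec[b] <= u + 5 ==> ((vec[b] <= u + 5 ==> ((vec[b] <= u + 5 ==> ((vec[b] <= u + 5 ==> ((!(vec[b] <= u + 5)) && vec[w] == 3*v - 6)) && ((!(vec[b] <= u + 5)) ==> vec[w] == 3*v - 6))) && ((!(vec[b] <= u + 5)) ==> vec[w] == 3*v - 6))) && ((!(vec[b] <= u + 5)) ==> vec[w] == 3*v - 6))) && ((!(vec[b] <= u + 5)) ==> vec[w] == 3*v - 6)
The weakest precondition is (vec[b] <= u + 5 ==> ((vec[b] <= u + 5 ==> ((vec[b] <= u + 5 ==> ((vec[b] <= u + 5 ==> ((!(vec[b] <= u + 5)) && vec[w] == 3*v - 6)) && ((!(vec[b] <= u + 5)) ==> vec[w] == 3*v - 6))) && ((!(vec[b] <= u + 5)) ==> vec[w] == 3*v - 6))) && ((!(vec[b] <= u + 5)) ==> vec[w] == 3*v - 6))) && ((!(vec[b] <= u + 5)) ==> vec[w] == 3*v - 6).
Check whether (vec[b] <= u + 5 ==> ((vec[b] <= u + 5 ==> ((vec[b] <= u + 5 ==> ((vec[b] <= u + 5 ==> ((!(vec[b] <= u + 5)) && vec[w] == 6)) && ((!(vec[b] <= u + 5)) ==> vec[w] == 6))) && ((!(vec[b] <= u + 5)) ==> vec[w] == 6))) && ((!(vec[b] <= u + 5)) ==> vec[w] == 6))) && ((!(vec[b] <= u + 5)) ==> vec[w] == 6) && v == -1 implies it.
Countermodel: at the initial state b = 0, u = 0, v = -1, vec = {[0] = 6, elsewhere 6}, w = 0, the precondition holds but the weakest precondition fails.
Answer: invalid


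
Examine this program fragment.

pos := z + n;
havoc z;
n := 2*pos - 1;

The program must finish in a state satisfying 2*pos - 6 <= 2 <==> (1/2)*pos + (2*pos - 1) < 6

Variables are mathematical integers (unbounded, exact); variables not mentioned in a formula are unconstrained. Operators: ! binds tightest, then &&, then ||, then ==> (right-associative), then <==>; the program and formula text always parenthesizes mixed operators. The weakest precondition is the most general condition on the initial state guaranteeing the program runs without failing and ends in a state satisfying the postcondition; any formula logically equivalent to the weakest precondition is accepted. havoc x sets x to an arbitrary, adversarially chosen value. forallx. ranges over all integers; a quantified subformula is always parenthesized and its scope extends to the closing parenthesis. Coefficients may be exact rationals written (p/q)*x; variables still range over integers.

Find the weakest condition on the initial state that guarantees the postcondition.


Working backward. After the program, the postcondition 2*pos - 6 <= 2 <==> (1/2)*pos + (2*pos - 1) < 6 must hold; in canonical form it is 2*pos <= 8 <==> (5/2)*pos < 7.
Before n := 2*pos - 1: 2*pos <= 8 <==> (5/2)*pos < 7
Before havoc z: 2*pos <= 8 <==> (5/2)*pos < 7
Before pos := z + n: 2*n + 2*z <= 8 <==> (5/2)*n + (5/2)*z < 7
Answer: WP = 2*n + 2*z <= 8 <==> (5/2)*n + (5/2)*z < 7


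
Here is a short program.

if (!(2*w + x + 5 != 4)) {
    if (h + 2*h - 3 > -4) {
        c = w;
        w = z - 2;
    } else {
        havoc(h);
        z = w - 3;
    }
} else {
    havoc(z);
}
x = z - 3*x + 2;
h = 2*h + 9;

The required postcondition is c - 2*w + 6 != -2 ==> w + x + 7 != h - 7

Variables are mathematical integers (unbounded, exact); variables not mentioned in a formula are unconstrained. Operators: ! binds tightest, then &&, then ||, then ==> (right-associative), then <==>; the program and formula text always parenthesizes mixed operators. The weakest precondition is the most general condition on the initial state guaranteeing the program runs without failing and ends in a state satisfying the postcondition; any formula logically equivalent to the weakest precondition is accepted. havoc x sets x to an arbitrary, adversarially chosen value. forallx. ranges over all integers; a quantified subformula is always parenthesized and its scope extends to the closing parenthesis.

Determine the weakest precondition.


Working backward. After the program, the postcondition c - 2*w + 6 != -2 ==> w + x + 7 != h - 7 must hold; in canonical form it is c != 2*w - 8 ==> w + x != h - 14.
Before h := 2*h + 9: c != 2*w - 8 ==> w + x != 2*h - 5
Before x := z - 3*x + 2: c != 2*w - 8 ==> w + z != 2*h + 3*x - 7
Then branch requires (3*h > -1 ==> (w != 2*z - 12 ==> 2*z != 2*h + 3*x - 5)) && ((!(3*h > -1)) ==> (forall h_1. (c != 2*w - 8 ==> 2*w != 2*h_1 + 3*x - 4))); else branch requires forall z_1. (c != 2*w - 8 ==> w + z_1 != 2*h + 3*x - 7).
Before the if: ((!(2*w + x != -1)) ==> ((3*h > -1 ==> (w != 2*z - 12 ==> 2*z != 2*h + 3*x - 5)) && ((!(3*h > -1)) ==> (forall h_1. (c != 2*w - 8 ==> 2*w != 2*h_1 + 3*x - 4))))) && (2*w + x != -1 ==> (forall z_1. (c != 2*w - 8 ==> w + z_1 != 2*h + 3*x - 7)))
Answer: WP = ((!(2*w + x != -1)) ==> ((3*h > -1 ==> (w != 2*z - 12 ==> 2*z != 2*h + 3*x - 5)) && ((!(3*h > -1)) ==> (forall h_1. (c != 2*w - 8 ==> 2*w != 2*h_1 + 3*x - 4))))) && (2*w + x != -1 ==> (forall z_1. (c != 2*w - 8 ==> w + z_1 != 2*h + 3*x - 7)))


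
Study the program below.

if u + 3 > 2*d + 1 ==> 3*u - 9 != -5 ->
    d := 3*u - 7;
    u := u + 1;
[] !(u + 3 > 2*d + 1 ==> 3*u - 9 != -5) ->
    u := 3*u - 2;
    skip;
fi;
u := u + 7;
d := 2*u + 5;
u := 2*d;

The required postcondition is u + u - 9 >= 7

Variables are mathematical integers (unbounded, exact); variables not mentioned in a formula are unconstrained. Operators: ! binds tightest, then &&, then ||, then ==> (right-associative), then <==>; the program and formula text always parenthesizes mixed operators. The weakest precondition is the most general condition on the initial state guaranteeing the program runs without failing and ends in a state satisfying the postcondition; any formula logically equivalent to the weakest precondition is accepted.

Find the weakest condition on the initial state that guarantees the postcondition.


Working backward. After the program, the postcondition u + u - 9 >= 7 must hold; in canonical form it is 2*u >= 16.
Before u := 2*d: 4*d >= 16
Before d := 2*u + 5: 8*u >= -4
Before u := u + 7: 8*u >= -60
Then branch requires 8*u >= -68; else branch requires 24*u >= -44.
Before the if: ((u > 2*d - 2 ==> 3*u != 4) ==> 8*u >= -68) && ((!(u > 2*d - 2 ==> 3*u != 4)) ==> 24*u >= -44)
Answer: WP = ((u > 2*d - 2 ==> 3*u != 4) ==> 8*u >= -68) && ((!(u > 2*d - 2 ==> 3*u != 4)) ==> 24*u >= -44)


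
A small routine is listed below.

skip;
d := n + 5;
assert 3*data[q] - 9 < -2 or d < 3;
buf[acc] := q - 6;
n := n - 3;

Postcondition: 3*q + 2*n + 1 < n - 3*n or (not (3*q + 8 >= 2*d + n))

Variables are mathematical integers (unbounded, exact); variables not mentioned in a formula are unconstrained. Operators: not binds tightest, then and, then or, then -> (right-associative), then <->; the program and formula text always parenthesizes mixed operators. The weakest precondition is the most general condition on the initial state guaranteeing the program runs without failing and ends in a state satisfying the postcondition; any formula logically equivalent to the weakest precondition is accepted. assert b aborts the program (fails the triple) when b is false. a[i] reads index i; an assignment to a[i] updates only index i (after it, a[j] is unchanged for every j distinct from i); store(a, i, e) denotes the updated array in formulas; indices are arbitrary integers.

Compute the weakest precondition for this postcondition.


Working backward. After the program, the postcondition 3*q + 2*n + 1 < n - 3*n or (not (3*q + 8 >= 2*d + n)) must hold; in canonical form it is 4*n + 3*q < -1 or (not (3*q >= 2*d + n - 8)).
Before n := n - 3: 4*n + 3*q < 11 or (not (3*q >= 2*d + n - 11))
Before buf[acc] := q - 6: 4*n + 3*q < 11 or (not (3*q >= 2*d + n - 11))
Before assert 3*data[q] - 9 < -2 or d < 3: (3*data[q] < 7 or d < 3) and (4*n + 3*q < 11 or (not (3*q >= 2*d + n - 11)))
Before d := n + 5: (3*data[q] < 7 or n < -2) and (4*n + 3*q < 11 or (not (3*q >= 3*n - 1)))
Before skip: (3*data[q] < 7 or n < -2) and (4*n + 3*q < 11 or (not (3*q >= 3*n - 1)))
Answer: WP = (3*data[q] < 7 or n < -2) and (4*n + 3*q < 11 or (not (3*q >= 3*n - 1)))


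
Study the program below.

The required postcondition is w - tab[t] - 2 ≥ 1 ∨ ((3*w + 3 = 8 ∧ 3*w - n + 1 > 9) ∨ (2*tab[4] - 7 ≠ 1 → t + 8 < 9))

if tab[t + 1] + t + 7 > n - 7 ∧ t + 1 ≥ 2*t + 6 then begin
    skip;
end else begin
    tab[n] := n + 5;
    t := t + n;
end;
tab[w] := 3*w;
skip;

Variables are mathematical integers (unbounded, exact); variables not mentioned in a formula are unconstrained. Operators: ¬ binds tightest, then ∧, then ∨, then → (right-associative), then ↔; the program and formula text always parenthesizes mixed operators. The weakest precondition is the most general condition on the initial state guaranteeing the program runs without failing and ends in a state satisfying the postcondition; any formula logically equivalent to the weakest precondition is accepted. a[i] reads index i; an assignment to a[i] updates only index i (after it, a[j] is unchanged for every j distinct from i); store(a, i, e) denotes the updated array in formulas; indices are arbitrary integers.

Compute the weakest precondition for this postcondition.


Working backward. After the program, the postcondition w - tab[t] - 2 ≥ 1 ∨ ((3*w + 3 = 8 ∧ 3*w - n + 1 > 9) ∨ (2*tab[4] - 7 ≠ 1 → t + 8 < 9)) must hold; in canonical form it is w ≥ tab[t] + 3 ∨ (3*w = 5 ∧ 3*w > n + 8) ∨ (2*tab[4] ≠ 8 → t < 1).
Before skip: w ≥ tab[t] + 3 ∨ (3*w = 5 ∧ 3*w > n + 8) ∨ (2*tab[4] ≠ 8 → t < 1)
Before tab[w] := 3*w: w ≥ store(tab, w, 3*w)[t] + 3 ∨ (3*w = 5 ∧ 3*w > n + 8) ∨ (2*store(tab, w, 3*w)[4] ≠ 8 → t < 1)
Then branch requires w ≥ store(tab, w, 3*w)[t] + 3 ∨ (3*w = 5 ∧ 3*w > n + 8) ∨ (2*store(tab, w, 3*w)[4] ≠ 8 → t < 1); else branch requires w ≥ store(store(tab, n, n + 5), w, 3*w)[n + t] + 3 ∨ (3*w = 5 ∧ 3*w > n + 8) ∨ (2*store(store(tab, n, n + 5), w, 3*w)[4] ≠ 8 → n + t < 1).
Before the if: ((tab[t + 1] + t > n - 14 ∧ t ≤ -5) → (w ≥ store(tab, w, 3*w)[t] + 3 ∨ (3*w = 5 ∧ 3*w > n + 8) ∨ (2*store(tab, w, 3*w)[4] ≠ 8 → t < 1))) ∧ ((¬(tab[t + 1] + t > n - 14 ∧ t ≤ -5)) → (w ≥ store(store(tab, n, n + 5), w, 3*w)[n + t] + 3 ∨ (3*w = 5 ∧ 3*w > n + 8) ∨ (2*store(store(tab, n, n + 5), w, 3*w)[4] ≠ 8 → n + t < 1)))
Answer: WP = ((tab[t + 1] + t > n - 14 ∧ t ≤ -5) → (w ≥ store(tab, w, 3*w)[t] + 3 ∨ (3*w = 5 ∧ 3*w > n + 8) ∨ (2*store(tab, w, 3*w)[4] ≠ 8 → t < 1))) ∧ ((¬(tab[t + 1] + t > n - 14 ∧ t ≤ -5)) → (w ≥ store(store(tab, n, n + 5), w, 3*w)[n + t] + 3 ∨ (3*w = 5 ∧ 3*w > n + 8) ∨ (2*store(store(tab, n, n + 5), w, 3*w)[4] ≠ 8 → n + t < 1)))


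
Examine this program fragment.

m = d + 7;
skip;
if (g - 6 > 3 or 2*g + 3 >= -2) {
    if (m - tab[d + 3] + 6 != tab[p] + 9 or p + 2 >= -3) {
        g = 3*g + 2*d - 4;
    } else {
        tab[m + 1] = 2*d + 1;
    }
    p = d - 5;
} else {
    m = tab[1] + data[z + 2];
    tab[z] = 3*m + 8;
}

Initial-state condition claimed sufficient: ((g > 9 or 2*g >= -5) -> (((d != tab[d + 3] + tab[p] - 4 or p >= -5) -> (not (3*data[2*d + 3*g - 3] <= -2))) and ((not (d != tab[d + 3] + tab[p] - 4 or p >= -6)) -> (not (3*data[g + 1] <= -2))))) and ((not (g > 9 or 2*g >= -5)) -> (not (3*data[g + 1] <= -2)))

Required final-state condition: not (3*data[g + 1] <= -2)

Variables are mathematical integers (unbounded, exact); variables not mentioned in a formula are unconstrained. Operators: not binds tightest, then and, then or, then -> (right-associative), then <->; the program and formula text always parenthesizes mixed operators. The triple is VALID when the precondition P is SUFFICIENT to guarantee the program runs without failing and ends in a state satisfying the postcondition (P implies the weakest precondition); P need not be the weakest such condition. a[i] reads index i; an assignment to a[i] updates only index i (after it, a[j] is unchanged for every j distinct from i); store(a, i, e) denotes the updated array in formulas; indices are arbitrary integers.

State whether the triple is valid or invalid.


Working backward. After the program, not (3*data[g + 1] <= -2) must hold.
Then branch requires ((m != tab[d + 3] + tab[p] + 3 or p >= -5) -> (not (3*data[2*d + 3*g - 3] <= -2))) and ((not (m != tab[d + 3] + tab[p] + 3 or p >= -5)) -> (not (3*data[g + 1] <= -2))); else branch requires not (3*data[g + 1] <= -2).
Before the if: ((g > 9 or 2*g >= -5) -> (((m != tab[d + 3] + tab[p] + 3 or p >= -5) -> (not (3*data[2*d + 3*g - 3] <= -2))) and ((not (m != tab[d + 3] + tab[p] + 3 or p >= -5)) -> (not (3*data[g + 1] <= -2))))) and ((not (g > 9 or 2*g >= -5)) -> (not (3*data[g + 1] <= -2)))
Before skip: ((g > 9 or 2*g >= -5) -> (((m != tab[d + 3] + tab[p] + 3 or p >= -5) -> (not (3*data[2*d + 3*g - 3] <= -2))) and ((not (m != tab[d + 3] + tab[p] + 3 or p >= -5)) -> (not (3*data[g + 1] <= -2))))) and ((not (g > 9 or 2*g >= -5)) -> (not (3*data[g + 1] <= -2)))
Before m := d + 7: ((g > 9 or 2*g >= -5) -> (((d != tab[d + 3] + tab[p] - 4 or p >= -5) -> (not (3*data[2*d + 3*g - 3] <= -2))) and ((not (d != tab[d + 3] + tab[p] - 4 or p >= -5)) -> (not (3*data[g + 1] <= -2))))) and ((not (g > 9 or 2*g >= -5)) -> (not (3*data[g + 1] <= -2)))
The weakest precondition is ((g > 9 or 2*g >= -5) -> (((d != tab[d + 3] + tab[p] - 4 or p >= -5) -> (not (3*data[2*d + 3*g - 3] <= -2))) and ((not (d != tab[d + 3] + tab[p] - 4 or p >= -5)) -> (not (3*data[g + 1] <= -2))))) and ((not (g > 9 or 2*g >= -5)) -> (not (3*data[g + 1] <= -2))).
Check whether ((g > 9 or 2*g >= -5) -> (((d != tab[d + 3] + tab[p] - 4 or p >= -5) -> (not (3*data[2*d + 3*g - 3] <= -2))) and ((not (d != tab[d + 3] + tab[p] - 4 or p >= -6)) -> (not (3*data[g + 1] <= -2))))) and ((not (g > 9 or 2*g >= -5)) -> (not (3*data[g + 1] <= -2))) implies it.
Countermodel: at the initial state d = 0, data = {[-6] = -1, [3] = -1, [11] = -1, [27] = -1, elsewhere -1}, g = 10, p = -6, tab = {[-6] = 0, [3] = 4, [11] = 0, [27] = 0, elsewhere 0}, the precondition holds but the weakest precondition fails.
Answer: invalid


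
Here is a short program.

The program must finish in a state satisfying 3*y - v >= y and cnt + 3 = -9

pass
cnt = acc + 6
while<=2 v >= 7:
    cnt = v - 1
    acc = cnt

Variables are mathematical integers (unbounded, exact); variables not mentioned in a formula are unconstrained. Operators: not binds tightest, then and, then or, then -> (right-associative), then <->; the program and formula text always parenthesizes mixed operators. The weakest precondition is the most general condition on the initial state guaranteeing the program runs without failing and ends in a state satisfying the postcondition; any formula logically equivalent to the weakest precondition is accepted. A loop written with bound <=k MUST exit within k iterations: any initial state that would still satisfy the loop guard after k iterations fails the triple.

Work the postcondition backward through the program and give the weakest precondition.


Working backward. After the program, the postcondition 3*y - v >= y and cnt + 3 = -9 must hold; in canonical form it is 2*y >= v and cnt = -12.
Before the loop (bound <=2), unroll the exhaustion recursion (WP_0 = exit-now case; WP_j = one more guarded iteration, up to j = 2):
  WP_0: (not (v >= 7)) and 2*y >= v and cnt = -12
  WP_1: (v >= 7 -> ((not (v >= 7)) and 2*y >= v and v = -11)) and ((not (v >= 7)) -> (2*y >= v and cnt = -12))
  WP_2: (v >= 7 -> ((v >= 7 -> ((not (v >= 7)) and 2*y >= v and v = -11)) and ((not (v >= 7)) -> (2*y >= v and v = -11)))) and ((not (v >= 7)) -> (2*y >= v and cnt = -12))
So before the loop: (v >= 7 -> ((v >= 7 -> ((not (v >= 7)) and 2*y >= v and v = -11)) and ((not (v >= 7)) -> (2*y >= v and v = -11)))) and ((not (v >= 7)) -> (2*y >= v and cnt = -12))
Before cnt := acc + 6: (v >= 7 -> ((v >= 7 -> ((not (v >= 7)) and 2*y >= v and v = -11)) and ((not (v >= 7)) -> (2*y >= v and v = -11)))) and ((not (v >= 7)) -> (2*y >= v and acc = -18))
Before skip: (v >= 7 -> ((v >= 7 -> ((not (v >= 7)) and 2*y >= v and v = -11)) and ((not (v >= 7)) -> (2*y >= v and v = -11)))) and ((not (v >= 7)) -> (2*y >= v and acc = -18))
Answer: WP = (v >= 7 -> ((v >= 7 -> ((not (v >= 7)) and 2*y >= v and v = -11)) and ((not (v >= 7)) -> (2*y >= v and v = -11)))) and ((not (v >= 7)) -> (2*y >= v and acc = -18))


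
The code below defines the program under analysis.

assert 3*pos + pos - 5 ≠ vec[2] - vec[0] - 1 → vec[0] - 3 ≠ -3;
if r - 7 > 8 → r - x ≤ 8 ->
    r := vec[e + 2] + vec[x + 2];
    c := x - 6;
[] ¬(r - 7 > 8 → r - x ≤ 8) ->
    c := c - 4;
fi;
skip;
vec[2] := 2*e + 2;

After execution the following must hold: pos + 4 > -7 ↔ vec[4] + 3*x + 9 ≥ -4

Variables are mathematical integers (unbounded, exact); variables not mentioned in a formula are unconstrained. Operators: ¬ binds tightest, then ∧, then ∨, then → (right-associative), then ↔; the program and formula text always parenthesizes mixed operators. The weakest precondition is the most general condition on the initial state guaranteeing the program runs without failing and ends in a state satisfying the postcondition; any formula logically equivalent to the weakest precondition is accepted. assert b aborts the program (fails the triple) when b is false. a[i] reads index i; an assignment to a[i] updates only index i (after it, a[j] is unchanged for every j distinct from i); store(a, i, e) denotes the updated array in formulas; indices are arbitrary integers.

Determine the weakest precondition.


Working backward. After the program, the postcondition pos + 4 > -7 ↔ vec[4] + 3*x + 9 ≥ -4 must hold; in canonical form it is pos > -11 ↔ vec[4] + 3*x ≥ -13.
Before vec[2] := 2*e + 2: pos > -11 ↔ vec[4] + 3*x ≥ -13
Before skip: pos > -11 ↔ vec[4] + 3*x ≥ -13
Then branch requires pos > -11 ↔ vec[4] + 3*x ≥ -13; else branch requires pos > -11 ↔ vec[4] + 3*x ≥ -13.
Before the if: ((r > 15 → r ≤ x + 8) → (pos > -11 ↔ vec[4] + 3*x ≥ -13)) ∧ ((¬(r > 15 → r ≤ x + 8)) → (pos > -11 ↔ vec[4] + 3*x ≥ -13))
Before assert 3*pos + pos - 5 ≠ vec[2] - vec[0] - 1 → vec[0] - 3 ≠ -3: (vec[0] + 4*pos ≠ vec[2] + 4 → vec[0] ≠ 0) ∧ ((r > 15 → r ≤ x + 8) → (pos > -11 ↔ vec[4] + 3*x ≥ -13)) ∧ ((¬(r > 15 → r ≤ x + 8)) → (pos > -11 ↔ vec[4] + 3*x ≥ -13))
Answer: WP = (vec[0] + 4*pos ≠ vec[2] + 4 → vec[0] ≠ 0) ∧ ((r > 15 → r ≤ x + 8) → (pos > -11 ↔ vec[4] + 3*x ≥ -13)) ∧ ((¬(r > 15 → r ≤ x + 8)) → (pos > -11 ↔ vec[4] + 3*x ≥ -13))


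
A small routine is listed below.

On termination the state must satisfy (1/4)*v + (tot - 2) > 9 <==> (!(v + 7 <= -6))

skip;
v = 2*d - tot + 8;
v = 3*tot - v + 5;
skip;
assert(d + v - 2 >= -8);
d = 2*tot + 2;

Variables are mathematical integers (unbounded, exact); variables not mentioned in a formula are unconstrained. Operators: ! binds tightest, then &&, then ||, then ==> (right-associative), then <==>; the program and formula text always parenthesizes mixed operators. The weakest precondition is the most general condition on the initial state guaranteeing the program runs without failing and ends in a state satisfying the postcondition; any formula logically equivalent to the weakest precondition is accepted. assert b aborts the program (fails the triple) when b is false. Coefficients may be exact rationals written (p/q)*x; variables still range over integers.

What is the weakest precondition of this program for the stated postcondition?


Working backward. After the program, the postcondition (1/4)*v + (tot - 2) > 9 <==> (!(v + 7 <= -6)) must hold; in canonical form it is tot + (1/4)*v > 11 <==> (!(v <= -13)).
Before d := 2*tot + 2: tot + (1/4)*v > 11 <==> (!(v <= -13))
Before assert d + v - 2 >= -8: d + v >= -6 && (tot + (1/4)*v > 11 <==> (!(v <= -13)))
Before skip: d + v >= -6 && (tot + (1/4)*v > 11 <==> (!(v <= -13)))
Before v := 3*tot - v + 5: d + 3*tot >= v - 11 && ((7/4)*tot > (1/4)*v + 39/4 <==> (!(3*tot <= v - 18)))
Before v := 2*d - tot + 8: 4*tot >= d - 3 && (2*tot > (1/2)*d + 47/4 <==> (!(4*tot <= 2*d - 10)))
Before skip: 4*tot >= d - 3 && (2*tot > (1/2)*d + 47/4 <==> (!(4*tot <= 2*d - 10)))
Answer: WP = 4*tot >= d - 3 && (2*tot > (1/2)*d + 47/4 <==> (!(4*tot <= 2*d - 10)))


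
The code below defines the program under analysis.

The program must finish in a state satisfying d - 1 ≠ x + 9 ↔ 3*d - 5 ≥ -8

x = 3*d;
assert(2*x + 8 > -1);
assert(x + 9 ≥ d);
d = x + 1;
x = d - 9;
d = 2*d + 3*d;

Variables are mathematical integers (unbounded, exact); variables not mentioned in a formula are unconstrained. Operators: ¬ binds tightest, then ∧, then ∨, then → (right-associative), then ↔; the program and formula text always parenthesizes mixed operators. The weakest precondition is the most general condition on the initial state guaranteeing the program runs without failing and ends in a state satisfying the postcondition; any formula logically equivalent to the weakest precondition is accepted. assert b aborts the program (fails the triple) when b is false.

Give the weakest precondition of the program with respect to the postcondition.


Working backward. After the program, the postcondition d - 1 ≠ x + 9 ↔ 3*d - 5 ≥ -8 must hold; in canonical form it is d ≠ x + 10 ↔ 3*d ≥ -3.
Before d := 2*d + 3*d: 5*d ≠ x + 10 ↔ 15*d ≥ -3
Before x := d - 9: 4*d ≠ 1 ↔ 15*d ≥ -3
Before d := x + 1: 4*x ≠ -3 ↔ 15*x ≥ -18
Before assert x + 9 ≥ d: x ≥ d - 9 ∧ (4*x ≠ -3 ↔ 15*x ≥ -18)
Before assert 2*x + 8 > -1: 2*x > -9 ∧ x ≥ d - 9 ∧ (4*x ≠ -3 ↔ 15*x ≥ -18)
Before x := 3*d: 6*d > -9 ∧ 2*d ≥ -9 ∧ (12*d ≠ -3 ↔ 45*d ≥ -18)
Answer: WP = 6*d > -9 ∧ 2*d ≥ -9 ∧ (12*d ≠ -3 ↔ 45*d ≥ -18)


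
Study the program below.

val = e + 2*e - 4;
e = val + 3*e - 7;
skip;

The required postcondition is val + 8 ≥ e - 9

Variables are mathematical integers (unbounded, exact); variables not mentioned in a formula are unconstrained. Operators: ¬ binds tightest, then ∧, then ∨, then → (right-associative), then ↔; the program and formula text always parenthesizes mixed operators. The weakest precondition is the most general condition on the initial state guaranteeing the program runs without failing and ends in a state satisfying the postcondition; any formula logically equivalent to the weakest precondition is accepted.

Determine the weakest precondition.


Working backward. After the program, the postcondition val + 8 ≥ e - 9 must hold; in canonical form it is val ≥ e - 17.
Before skip: val ≥ e - 17
Before e := val + 3*e - 7: 3*e ≤ 24
Before val := e + 2*e - 4: 3*e ≤ 24
Answer: WP = 3*e ≤ 24


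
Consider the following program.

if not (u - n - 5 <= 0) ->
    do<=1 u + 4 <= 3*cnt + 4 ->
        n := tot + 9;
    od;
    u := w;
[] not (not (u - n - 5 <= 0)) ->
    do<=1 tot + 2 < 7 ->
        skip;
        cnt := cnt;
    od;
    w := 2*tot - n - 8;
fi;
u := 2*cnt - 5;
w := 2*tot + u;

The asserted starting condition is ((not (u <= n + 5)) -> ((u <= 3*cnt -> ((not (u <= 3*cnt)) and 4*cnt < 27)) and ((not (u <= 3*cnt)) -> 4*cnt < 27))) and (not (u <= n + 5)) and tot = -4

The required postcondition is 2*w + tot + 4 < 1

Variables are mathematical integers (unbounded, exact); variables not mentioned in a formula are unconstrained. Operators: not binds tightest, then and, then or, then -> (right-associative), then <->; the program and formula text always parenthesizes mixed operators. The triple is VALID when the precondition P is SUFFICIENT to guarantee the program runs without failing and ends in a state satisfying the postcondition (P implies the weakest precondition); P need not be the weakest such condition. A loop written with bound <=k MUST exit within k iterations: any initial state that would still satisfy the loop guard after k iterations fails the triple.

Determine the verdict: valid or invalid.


Working backward. After the program, the postcondition 2*w + tot + 4 < 1 must hold; in canonical form it is tot + 2*w < -3.
Before w := 2*tot + u: 5*tot + 2*u < -3
Before u := 2*cnt - 5: 4*cnt + 5*tot < 7
Then branch requires (u <= 3*cnt -> ((not (u <= 3*cnt)) and 4*cnt + 5*tot < 7)) and ((not (u <= 3*cnt)) -> 4*cnt + 5*tot < 7); else branch requires (tot < 5 -> ((not (tot < 5)) and 4*cnt + 5*tot < 7)) and ((not (tot < 5)) -> 4*cnt + 5*tot < 7).
Before the if: ((not (u <= n + 5)) -> ((u <= 3*cnt -> ((not (u <= 3*cnt)) and 4*cnt + 5*tot < 7)) and ((not (u <= 3*cnt)) -> 4*cnt + 5*tot < 7))) and (u <= n + 5 -> ((tot < 5 -> ((not (tot < 5)) and 4*cnt + 5*tot < 7)) and ((not (tot < 5)) -> 4*cnt + 5*tot < 7)))
The weakest precondition is ((not (u <= n + 5)) -> ((u <= 3*cnt -> ((not (u <= 3*cnt)) and 4*cnt + 5*tot < 7)) and ((not (u <= 3*cnt)) -> 4*cnt + 5*tot < 7))) and (u <= n + 5 -> ((tot < 5 -> ((not (tot < 5)) and 4*cnt + 5*tot < 7)) and ((not (tot < 5)) -> 4*cnt + 5*tot < 7))).
Check whether ((not (u <= n + 5)) -> ((u <= 3*cnt -> ((not (u <= 3*cnt)) and 4*cnt < 27)) and ((not (u <= 3*cnt)) -> 4*cnt < 27))) and (not (u <= n + 5)) and tot = -4 implies it.
Every state satisfying the precondition satisfies the weakest precondition: the implication holds.
Answer: valid
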